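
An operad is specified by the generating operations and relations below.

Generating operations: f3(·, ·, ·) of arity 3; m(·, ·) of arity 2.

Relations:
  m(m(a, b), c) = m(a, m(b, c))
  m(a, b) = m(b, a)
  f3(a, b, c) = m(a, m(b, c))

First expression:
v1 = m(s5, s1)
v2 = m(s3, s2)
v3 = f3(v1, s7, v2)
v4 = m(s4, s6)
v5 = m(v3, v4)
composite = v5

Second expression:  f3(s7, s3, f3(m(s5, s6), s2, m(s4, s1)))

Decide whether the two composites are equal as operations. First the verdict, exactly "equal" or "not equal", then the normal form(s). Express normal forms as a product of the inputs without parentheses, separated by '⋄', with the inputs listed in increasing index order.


equal; the common form is s1 ⋄ s2 ⋄ s3 ⋄ s4 ⋄ s5 ⋄ s6 ⋄ s7

The first expression reduces to s1 ⋄ s2 ⋄ s3 ⋄ s4 ⋄ s5 ⋄ s6 ⋄ s7
The second expression reduces to s1 ⋄ s2 ⋄ s3 ⋄ s4 ⋄ s5 ⋄ s6 ⋄ s7
The forms coincide; equal.


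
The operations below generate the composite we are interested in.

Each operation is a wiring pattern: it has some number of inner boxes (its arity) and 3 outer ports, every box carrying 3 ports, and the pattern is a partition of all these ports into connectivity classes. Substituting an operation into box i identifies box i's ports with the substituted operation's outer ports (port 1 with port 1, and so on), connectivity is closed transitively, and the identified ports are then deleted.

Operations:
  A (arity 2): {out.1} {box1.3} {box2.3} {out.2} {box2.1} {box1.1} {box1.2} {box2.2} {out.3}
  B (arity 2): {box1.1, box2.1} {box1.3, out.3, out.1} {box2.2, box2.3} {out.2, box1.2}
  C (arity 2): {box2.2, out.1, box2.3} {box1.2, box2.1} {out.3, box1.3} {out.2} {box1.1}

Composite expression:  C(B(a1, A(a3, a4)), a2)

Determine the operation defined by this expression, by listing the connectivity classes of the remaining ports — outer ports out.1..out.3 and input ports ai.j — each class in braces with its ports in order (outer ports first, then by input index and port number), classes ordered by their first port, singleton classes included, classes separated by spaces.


{out.1, a2.2, a2.3} {out.2} {out.3, a1.3} {a1.1} {a1.2, a2.1} {a3.1} {a3.2} {a3.3} {a4.1} {a4.2} {a4.3}


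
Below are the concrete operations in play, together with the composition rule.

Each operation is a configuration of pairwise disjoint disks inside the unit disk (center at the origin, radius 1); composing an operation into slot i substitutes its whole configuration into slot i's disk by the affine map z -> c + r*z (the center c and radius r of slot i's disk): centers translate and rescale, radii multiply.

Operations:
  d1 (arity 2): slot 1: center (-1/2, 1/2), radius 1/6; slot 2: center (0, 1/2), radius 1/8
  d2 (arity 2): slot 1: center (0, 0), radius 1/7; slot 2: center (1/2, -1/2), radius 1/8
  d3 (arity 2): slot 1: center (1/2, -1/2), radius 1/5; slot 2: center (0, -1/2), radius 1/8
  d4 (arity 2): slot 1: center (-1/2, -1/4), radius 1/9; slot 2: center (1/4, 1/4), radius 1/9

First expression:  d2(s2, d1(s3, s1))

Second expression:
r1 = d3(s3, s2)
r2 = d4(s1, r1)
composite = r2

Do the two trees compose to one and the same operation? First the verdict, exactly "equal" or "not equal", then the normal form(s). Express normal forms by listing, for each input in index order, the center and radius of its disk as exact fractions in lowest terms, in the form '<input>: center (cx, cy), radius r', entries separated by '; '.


In normal form, the first expression is s1: center (1/2, -7/16), radius 1/64; s2: center (0, 0), radius 1/7; s3: center (7/16, -7/16), radius 1/48
In normal form, the second expression is s1: center (-1/2, -1/4), radius 1/9; s2: center (1/4, 7/36), radius 1/72; s3: center (11/36, 7/36), radius 1/45
No match — not equal.

not equal: they reduce to s1: center (1/2, -7/16), radius 1/64; s2: center (0, 0), radius 1/7; s3: center (7/16, -7/16), radius 1/48 and s1: center (-1/2, -1/4), radius 1/9; s2: center (1/4, 7/36), radius 1/72; s3: center (11/36, 7/36), radius 1/45


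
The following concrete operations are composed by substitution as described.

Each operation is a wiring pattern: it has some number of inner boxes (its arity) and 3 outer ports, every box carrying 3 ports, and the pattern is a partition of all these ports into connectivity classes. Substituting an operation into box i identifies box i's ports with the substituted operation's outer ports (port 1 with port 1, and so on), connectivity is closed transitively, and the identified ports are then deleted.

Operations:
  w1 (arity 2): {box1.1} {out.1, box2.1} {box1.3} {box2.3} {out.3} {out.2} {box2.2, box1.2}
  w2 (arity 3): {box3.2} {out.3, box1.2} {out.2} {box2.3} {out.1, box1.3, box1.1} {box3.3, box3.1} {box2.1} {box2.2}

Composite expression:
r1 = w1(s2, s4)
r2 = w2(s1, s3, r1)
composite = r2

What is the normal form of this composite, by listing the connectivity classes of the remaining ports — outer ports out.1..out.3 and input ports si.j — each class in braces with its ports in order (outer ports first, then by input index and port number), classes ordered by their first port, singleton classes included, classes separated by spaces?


{out.1, s1.1, s1.3} {out.2} {out.3, s1.2} {s2.1} {s2.2, s4.2} {s2.3} {s3.1} {s3.2} {s3.3} {s4.1} {s4.3}

Two ports join when wires chain via w2-identified ports.
composing w1 on (s2, s4), with out.j its own outer ports: {out.1, s4.1} {out.2} {out.3} {s2.1} {s2.2, s4.2} {s2.3} {s4.3}
composing w2 on (s1, s3, s2, s4), with out.j its own outer ports: {out.1, s1.1, s1.3} {out.2} {out.3, s1.2} {s2.1} {s2.2, s4.2} {s2.3} {s3.1} {s3.2} {s3.3} {s4.1} {s4.3}


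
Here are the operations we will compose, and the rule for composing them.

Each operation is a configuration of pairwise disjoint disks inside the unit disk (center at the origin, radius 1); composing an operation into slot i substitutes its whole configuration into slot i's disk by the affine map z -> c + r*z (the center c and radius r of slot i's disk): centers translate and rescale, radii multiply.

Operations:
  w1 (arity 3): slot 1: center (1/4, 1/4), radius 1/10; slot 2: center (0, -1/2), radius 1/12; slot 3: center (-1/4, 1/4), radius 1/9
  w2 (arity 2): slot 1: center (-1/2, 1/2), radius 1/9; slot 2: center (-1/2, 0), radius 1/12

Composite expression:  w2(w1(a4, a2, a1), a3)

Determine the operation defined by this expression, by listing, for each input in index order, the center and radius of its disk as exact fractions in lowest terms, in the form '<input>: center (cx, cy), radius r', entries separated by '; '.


a1: center (-19/36, 19/36), radius 1/81; a2: center (-1/2, 4/9), radius 1/108; a3: center (-1/2, 0), radius 1/12; a4: center (-17/36, 19/36), radius 1/90

Each a-disk chains the slot maps above it in w2; radii multiply.
tracing a4 down its 2-map path: center (-17/36, 19/36), radius 1/90
tracing a2 down its 2-map path: center (-1/2, 4/9), radius 1/108
tracing a1 down its 2-map path: center (-19/36, 19/36), radius 1/81
tracing a3 down its 1-map path: center (-1/2, 0), radius 1/12


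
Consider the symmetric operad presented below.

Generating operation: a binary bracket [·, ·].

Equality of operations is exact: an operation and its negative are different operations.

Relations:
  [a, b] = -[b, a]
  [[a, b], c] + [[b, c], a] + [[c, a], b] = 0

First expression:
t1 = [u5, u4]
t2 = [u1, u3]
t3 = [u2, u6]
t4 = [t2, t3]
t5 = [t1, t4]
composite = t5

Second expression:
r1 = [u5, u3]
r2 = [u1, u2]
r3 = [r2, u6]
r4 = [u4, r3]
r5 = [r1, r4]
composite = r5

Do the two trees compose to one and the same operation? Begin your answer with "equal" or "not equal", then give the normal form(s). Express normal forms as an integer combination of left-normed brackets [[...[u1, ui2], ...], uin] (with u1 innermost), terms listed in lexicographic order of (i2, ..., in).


not equal — first [[[[[u1, u3], u2], u6], u4], u5] - [[[[[u1, u3], u2], u6], u5], u4] - [[[[[u1, u3], u6], u2], u4], u5] + [[[[[u1, u3], u6], u2], u5], u4], second -[[[[[u1, u2], u6], u4], u3], u5] + [[[[[u1, u2], u6], u4], u5], u3]

The first composite normalizes to [[[[[u1, u3], u2], u6], u4], u5] - [[[[[u1, u3], u2], u6], u5], u4] - [[[[[u1, u3], u6], u2], u4], u5] + [[[[[u1, u3], u6], u2], u5], u4]
The second composite normalizes to -[[[[[u1, u2], u6], u4], u3], u5] + [[[[[u1, u2], u6], u4], u5], u3]
Different reductions; not equal.


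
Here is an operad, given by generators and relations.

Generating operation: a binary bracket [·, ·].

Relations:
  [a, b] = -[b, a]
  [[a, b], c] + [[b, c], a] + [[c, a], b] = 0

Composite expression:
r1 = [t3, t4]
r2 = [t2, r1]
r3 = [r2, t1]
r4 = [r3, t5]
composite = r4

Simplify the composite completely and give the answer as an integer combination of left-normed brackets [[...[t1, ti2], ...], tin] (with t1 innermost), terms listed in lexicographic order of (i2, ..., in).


-[[[[t1, t2], t3], t4], t5] + [[[[t1, t2], t4], t3], t5] + [[[[t1, t3], t4], t2], t5] - [[[[t1, t4], t3], t2], t5]

Antisymmetry and Jacobi reduce to t1-anchored left-normed brackets.
Composite bracket: [[[t2, [t3, t4]], t1], t5]
Expanding via [a, b] = ab - ba: 16 signed words (2^4 = 16).
Keep just the words that open with t1:
  t1t2t3t4t5 (sign -1) contributes -[[[[t1, t2], t3], t4], t5]
  t1t2t4t3t5 (sign +1) contributes +[[[[t1, t2], t4], t3], t5]
  t1t3t4t2t5 (sign +1) contributes +[[[[t1, t3], t4], t2], t5]
  t1t4t3t2t5 (sign -1) contributes -[[[[t1, t4], t3], t2], t5]


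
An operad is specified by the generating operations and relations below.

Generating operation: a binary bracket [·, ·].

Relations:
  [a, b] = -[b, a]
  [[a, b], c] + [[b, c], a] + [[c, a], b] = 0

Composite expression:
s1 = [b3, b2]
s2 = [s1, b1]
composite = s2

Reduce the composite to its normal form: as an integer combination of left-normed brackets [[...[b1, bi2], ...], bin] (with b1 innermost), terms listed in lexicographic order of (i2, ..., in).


[[b1, b2], b3] - [[b1, b3], b2]


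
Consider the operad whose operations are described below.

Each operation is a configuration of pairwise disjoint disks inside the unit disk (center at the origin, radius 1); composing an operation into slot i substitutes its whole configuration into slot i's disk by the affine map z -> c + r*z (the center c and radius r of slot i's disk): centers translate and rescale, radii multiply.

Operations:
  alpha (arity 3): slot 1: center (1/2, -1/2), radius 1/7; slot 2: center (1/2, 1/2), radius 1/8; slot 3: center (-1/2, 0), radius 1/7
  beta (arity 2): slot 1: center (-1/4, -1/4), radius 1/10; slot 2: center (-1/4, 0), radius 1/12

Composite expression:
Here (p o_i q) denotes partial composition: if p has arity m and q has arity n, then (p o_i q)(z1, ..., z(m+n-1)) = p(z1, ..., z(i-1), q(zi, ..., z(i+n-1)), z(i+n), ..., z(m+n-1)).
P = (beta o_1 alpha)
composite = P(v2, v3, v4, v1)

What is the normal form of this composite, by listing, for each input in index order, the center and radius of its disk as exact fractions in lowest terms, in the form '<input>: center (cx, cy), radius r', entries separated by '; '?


v1: center (-1/4, 0), radius 1/12; v2: center (-1/5, -3/10), radius 1/70; v3: center (-1/5, -1/5), radius 1/80; v4: center (-3/10, -1/4), radius 1/70

Affine substitution under beta: radii multiply and v-centers shift.
for v2, the 2-step affine chain lands on center (-1/5, -3/10), radius 1/70
for v3, the 2-step affine chain lands on center (-1/5, -1/5), radius 1/80
for v4, the 2-step affine chain lands on center (-3/10, -1/4), radius 1/70
for v1, the 1-step affine chain lands on center (-1/4, 0), radius 1/12


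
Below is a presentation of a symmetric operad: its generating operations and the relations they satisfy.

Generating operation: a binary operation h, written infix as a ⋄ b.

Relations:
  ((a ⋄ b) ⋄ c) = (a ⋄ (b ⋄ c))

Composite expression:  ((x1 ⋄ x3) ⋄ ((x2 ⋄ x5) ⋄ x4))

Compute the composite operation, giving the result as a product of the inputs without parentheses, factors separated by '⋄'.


x1 ⋄ x3 ⋄ x2 ⋄ x5 ⋄ x4

Every regrouping of h is equal, so read the x-inputs in written order.
(x1 ⋄ x3) collapses to x1 ⋄ x3
(x2 ⋄ x5) collapses to x2 ⋄ x5
((x2 ⋄ x5) ⋄ x4) collapses to x2 ⋄ x5 ⋄ x4
((x1 ⋄ x3) ⋄ ((x2 ⋄ x5) ⋄ x4)) collapses to x1 ⋄ x3 ⋄ x2 ⋄ x5 ⋄ x4


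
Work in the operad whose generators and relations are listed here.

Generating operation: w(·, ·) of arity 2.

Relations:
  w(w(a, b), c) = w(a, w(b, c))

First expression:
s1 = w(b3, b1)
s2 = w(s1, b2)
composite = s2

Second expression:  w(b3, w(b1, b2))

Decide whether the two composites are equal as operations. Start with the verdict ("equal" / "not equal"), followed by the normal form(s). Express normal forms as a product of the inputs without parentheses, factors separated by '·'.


equal; both compose to b3 · b1 · b2

In normal form, the first expression is b3 · b1 · b2
In normal form, the second expression is b3 · b1 · b2
One common form — equal.


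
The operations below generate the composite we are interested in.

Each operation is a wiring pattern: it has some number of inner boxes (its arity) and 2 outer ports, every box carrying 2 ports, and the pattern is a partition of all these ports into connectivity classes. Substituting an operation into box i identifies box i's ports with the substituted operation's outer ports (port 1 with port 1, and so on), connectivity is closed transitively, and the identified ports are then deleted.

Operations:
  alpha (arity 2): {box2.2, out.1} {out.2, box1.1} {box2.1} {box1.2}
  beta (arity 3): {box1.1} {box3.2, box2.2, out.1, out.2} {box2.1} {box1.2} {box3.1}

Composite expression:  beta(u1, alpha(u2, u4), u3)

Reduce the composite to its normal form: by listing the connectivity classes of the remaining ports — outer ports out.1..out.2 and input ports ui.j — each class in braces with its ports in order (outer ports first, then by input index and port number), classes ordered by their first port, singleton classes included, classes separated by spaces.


Reachability decides: close wires over beta-identified ports.
the subtree at alpha composes to {out.1, u4.2} {out.2, u2.1} {u2.2} {u4.1} on (u2, u4); out.j = own outer ports
the subtree at beta composes to {out.1, out.2, u2.1, u3.2} {u1.1} {u1.2} {u2.2} {u3.1} {u4.1} {u4.2} on (u1, u2, u4, u3); out.j = own outer ports

{out.1, out.2, u2.1, u3.2} {u1.1} {u1.2} {u2.2} {u3.1} {u4.1} {u4.2}


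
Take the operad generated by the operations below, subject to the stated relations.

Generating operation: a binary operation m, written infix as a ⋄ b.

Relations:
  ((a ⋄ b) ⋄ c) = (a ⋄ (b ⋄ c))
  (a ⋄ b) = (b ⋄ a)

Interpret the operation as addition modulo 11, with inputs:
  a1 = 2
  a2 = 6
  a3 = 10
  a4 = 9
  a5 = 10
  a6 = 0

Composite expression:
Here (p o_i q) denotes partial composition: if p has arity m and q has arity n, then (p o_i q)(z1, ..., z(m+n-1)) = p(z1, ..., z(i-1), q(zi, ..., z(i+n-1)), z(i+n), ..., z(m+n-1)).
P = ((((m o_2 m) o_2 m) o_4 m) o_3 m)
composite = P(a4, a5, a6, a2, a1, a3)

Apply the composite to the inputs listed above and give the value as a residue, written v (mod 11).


(a6 ⋄ a2) = 6
(a5 ⋄ (a6 ⋄ a2)) = 5
(a1 ⋄ a3) = 1
((a5 ⋄ (a6 ⋄ a2)) ⋄ (a1 ⋄ a3)) = 6
(a4 ⋄ ((a5 ⋄ (a6 ⋄ a2)) ⋄ (a1 ⋄ a3))) = 4

4 (mod 11)


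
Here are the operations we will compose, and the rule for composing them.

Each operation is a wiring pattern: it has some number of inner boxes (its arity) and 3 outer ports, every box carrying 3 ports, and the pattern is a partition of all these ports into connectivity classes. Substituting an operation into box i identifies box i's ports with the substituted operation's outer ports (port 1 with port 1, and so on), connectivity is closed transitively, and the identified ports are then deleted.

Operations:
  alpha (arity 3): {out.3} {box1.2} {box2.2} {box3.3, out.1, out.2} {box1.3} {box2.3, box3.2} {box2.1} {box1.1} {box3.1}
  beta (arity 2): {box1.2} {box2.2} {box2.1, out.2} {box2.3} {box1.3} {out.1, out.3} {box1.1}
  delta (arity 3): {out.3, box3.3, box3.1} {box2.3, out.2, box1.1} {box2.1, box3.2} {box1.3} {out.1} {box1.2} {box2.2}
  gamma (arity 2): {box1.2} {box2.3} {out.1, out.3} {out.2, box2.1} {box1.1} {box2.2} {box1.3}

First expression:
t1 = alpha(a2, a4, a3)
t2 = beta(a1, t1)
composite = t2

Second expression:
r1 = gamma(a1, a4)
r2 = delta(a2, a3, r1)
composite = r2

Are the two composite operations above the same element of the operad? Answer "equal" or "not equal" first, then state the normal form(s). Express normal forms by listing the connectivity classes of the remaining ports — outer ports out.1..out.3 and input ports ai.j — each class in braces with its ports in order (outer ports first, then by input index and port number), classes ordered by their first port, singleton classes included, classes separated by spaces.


not equal — first {out.1, out.3} {out.2, a3.3} {a1.1} {a1.2} {a1.3} {a2.1} {a2.2} {a2.3} {a3.1} {a3.2, a4.3} {a4.1} {a4.2}, second {out.1} {out.2, a2.1, a3.3} {out.3} {a1.1} {a1.2} {a1.3} {a2.2} {a2.3} {a3.1, a4.1} {a3.2} {a4.2} {a4.3}

Normal form of the first expression: {out.1, out.3} {out.2, a3.3} {a1.1} {a1.2} {a1.3} {a2.1} {a2.2} {a2.3} {a3.1} {a3.2, a4.3} {a4.1} {a4.2}
Normal form of the second expression: {out.1} {out.2, a2.1, a3.3} {out.3} {a1.1} {a1.2} {a1.3} {a2.2} {a2.3} {a3.1, a4.1} {a3.2} {a4.2} {a4.3}
The forms do not match — not equal.


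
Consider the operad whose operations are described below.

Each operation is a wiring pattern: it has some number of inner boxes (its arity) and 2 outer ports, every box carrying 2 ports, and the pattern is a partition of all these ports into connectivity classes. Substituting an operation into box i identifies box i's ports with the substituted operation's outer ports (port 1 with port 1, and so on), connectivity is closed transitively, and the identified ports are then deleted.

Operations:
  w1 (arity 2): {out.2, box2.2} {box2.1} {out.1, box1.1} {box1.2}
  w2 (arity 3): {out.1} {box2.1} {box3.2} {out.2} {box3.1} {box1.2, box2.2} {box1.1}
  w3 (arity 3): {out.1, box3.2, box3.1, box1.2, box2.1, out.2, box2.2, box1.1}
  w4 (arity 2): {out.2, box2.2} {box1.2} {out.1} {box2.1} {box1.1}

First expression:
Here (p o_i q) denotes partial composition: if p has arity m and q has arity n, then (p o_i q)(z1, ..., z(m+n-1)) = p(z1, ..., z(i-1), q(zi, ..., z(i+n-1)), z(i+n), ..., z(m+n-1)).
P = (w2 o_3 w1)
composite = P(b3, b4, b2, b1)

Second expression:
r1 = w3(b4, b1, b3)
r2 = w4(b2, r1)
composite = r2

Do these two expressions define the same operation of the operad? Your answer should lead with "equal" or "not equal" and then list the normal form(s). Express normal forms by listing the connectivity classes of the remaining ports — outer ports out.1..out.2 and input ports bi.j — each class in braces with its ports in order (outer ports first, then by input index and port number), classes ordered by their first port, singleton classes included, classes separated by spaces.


The first expression, normalized: {out.1} {out.2} {b1.1} {b1.2} {b2.1} {b2.2} {b3.1} {b3.2, b4.2} {b4.1}
The second expression, normalized: {out.1} {out.2, b1.1, b1.2, b3.1, b3.2, b4.1, b4.2} {b2.1} {b2.2}
The normal forms differ: not equal.

not equal; the first gives {out.1} {out.2} {b1.1} {b1.2} {b2.1} {b2.2} {b3.1} {b3.2, b4.2} {b4.1} and the second {out.1} {out.2, b1.1, b1.2, b3.1, b3.2, b4.1, b4.2} {b2.1} {b2.2}


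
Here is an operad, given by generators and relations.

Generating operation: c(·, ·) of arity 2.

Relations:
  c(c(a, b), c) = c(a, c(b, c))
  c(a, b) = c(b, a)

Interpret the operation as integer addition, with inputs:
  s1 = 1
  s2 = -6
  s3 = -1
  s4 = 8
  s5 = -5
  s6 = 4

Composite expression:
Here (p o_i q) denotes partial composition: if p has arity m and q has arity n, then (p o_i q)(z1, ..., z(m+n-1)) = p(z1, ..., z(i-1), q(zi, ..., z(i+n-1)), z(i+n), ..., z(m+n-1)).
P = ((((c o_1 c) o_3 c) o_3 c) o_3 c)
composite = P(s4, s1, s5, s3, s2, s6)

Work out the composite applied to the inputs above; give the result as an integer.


1

c(s4, s1) = 9
c(s5, s3) = -6
c(c(s5, s3), s2) = -12
c(c(c(s5, s3), s2), s6) = -8
c(c(s4, s1), c(c(c(s5, s3), s2), s6)) = 1


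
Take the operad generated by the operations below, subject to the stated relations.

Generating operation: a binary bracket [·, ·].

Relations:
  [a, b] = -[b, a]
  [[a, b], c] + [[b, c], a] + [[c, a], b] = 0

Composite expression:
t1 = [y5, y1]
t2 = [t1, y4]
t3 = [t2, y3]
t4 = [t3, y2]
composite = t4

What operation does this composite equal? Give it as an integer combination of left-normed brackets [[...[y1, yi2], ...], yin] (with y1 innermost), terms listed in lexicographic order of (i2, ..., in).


-[[[[y1, y5], y4], y3], y2]

In the tensor algebra, words opening y1 carry the y1-anchored form.
Composite bracket: [[[[y5, y1], y4], y3], y2]
The bracket unfolds into 16 signed words via [a, b] = ab - ba (2^4 = 16).
Keep just the words that open with y1:
  the word y1y5y4y3y2 carries sign -1 and contributes -[[[[y1, y5], y4], y3], y2]


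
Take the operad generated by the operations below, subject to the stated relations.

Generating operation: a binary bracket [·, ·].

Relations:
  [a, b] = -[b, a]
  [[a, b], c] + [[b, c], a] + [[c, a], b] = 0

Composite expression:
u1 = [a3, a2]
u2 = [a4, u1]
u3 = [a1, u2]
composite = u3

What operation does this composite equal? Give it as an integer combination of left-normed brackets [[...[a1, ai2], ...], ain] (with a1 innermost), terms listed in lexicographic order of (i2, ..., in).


[[[a1, a2], a3], a4] - [[[a1, a3], a2], a4] - [[[a1, a4], a2], a3] + [[[a1, a4], a3], a2]

In the tensor algebra, words opening a1 carry the a1-anchored form.
Composite bracket: [a1, [a4, [a3, a2]]]
Applying ab - ba throughout gives 8 signed words (2^3 = 8).
Collect the words opening with a1:
  sign of a1a2a3a4 is +1, so it contributes +[[[a1, a2], a3], a4]
  sign of a1a3a2a4 is -1, so it contributes -[[[a1, a3], a2], a4]
  sign of a1a4a2a3 is -1, so it contributes -[[[a1, a4], a2], a3]
  sign of a1a4a3a2 is +1, so it contributes +[[[a1, a4], a3], a2]


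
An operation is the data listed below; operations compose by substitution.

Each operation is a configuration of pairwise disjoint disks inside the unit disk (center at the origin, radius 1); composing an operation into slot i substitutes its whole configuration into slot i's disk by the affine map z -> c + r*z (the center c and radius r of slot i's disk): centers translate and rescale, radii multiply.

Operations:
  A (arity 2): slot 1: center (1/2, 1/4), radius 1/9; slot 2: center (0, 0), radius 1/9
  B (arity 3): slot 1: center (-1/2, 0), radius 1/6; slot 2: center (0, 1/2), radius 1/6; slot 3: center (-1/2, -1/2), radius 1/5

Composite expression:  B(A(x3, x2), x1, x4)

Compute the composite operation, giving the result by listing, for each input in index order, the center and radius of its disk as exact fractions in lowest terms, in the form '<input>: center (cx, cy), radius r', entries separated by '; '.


x1: center (0, 1/2), radius 1/6; x2: center (-1/2, 0), radius 1/54; x3: center (-5/12, 1/24), radius 1/54; x4: center (-1/2, -1/2), radius 1/5

Nesting under B composes maps z -> c + r*z down each x-path.
for x3, the 2-step affine chain lands on center (-5/12, 1/24), radius 1/54
for x2, the 2-step affine chain lands on center (-1/2, 0), radius 1/54
for x1, the 1-step affine chain lands on center (0, 1/2), radius 1/6
for x4, the 1-step affine chain lands on center (-1/2, -1/2), radius 1/5


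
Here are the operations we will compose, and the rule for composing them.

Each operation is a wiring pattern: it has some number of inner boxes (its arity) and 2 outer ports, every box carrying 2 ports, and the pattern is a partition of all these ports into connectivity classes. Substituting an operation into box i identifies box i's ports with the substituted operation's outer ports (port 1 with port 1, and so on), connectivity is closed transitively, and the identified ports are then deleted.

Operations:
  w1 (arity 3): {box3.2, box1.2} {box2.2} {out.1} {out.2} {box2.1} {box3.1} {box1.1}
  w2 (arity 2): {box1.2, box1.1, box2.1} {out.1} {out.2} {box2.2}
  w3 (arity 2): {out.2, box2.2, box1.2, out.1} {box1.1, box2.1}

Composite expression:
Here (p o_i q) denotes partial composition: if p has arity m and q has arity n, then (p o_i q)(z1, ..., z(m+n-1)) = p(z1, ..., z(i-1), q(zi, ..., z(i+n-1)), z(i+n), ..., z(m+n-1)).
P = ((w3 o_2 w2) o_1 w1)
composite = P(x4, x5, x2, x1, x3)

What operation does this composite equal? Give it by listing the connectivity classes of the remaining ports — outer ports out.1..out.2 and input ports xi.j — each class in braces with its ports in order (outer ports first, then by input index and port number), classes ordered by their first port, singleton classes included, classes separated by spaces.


{out.1, out.2} {x1.1, x1.2, x3.1} {x2.1} {x2.2, x4.2} {x3.2} {x4.1} {x5.1} {x5.2}

Substituting into w3 glues patterns; closure does the rest.
after w1, the pattern on (x4, x5, x2) reads {out.1} {out.2} {x2.1} {x2.2, x4.2} {x4.1} {x5.1} {x5.2} (out.j = its outer ports)
after w2, the pattern on (x1, x3) reads {out.1} {out.2} {x1.1, x1.2, x3.1} {x3.2} (out.j = its outer ports)
after w3, the pattern on (x4, x5, x2, x1, x3) reads {out.1, out.2} {x1.1, x1.2, x3.1} {x2.1} {x2.2, x4.2} {x3.2} {x4.1} {x5.1} {x5.2} (out.j = its outer ports)


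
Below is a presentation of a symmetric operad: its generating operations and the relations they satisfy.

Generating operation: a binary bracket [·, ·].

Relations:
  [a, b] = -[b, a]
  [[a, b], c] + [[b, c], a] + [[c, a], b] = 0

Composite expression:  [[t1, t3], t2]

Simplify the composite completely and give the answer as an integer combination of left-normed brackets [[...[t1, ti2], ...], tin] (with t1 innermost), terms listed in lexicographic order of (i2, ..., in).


[[t1, t3], t2]

Expand each bracket as ab - ba; the t1-initial words give the coefficients.
Composite bracket: [[t1, t3], t2]
The bracket unfolds into 4 signed words via [a, b] = ab - ba (2^2 = 4).
Words beginning with t1 determine it all:
  from t1t3t2, sign +1: term +[[t1, t3], t2]


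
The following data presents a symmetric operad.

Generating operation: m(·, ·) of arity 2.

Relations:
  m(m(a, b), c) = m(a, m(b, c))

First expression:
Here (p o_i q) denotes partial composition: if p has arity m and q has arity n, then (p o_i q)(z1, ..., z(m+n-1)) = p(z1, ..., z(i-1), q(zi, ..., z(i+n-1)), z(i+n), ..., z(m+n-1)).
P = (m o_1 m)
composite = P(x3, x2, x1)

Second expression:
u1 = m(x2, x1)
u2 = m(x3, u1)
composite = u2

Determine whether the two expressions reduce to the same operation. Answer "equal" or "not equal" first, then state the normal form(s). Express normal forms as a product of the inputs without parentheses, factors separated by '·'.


The first composite normalizes to x3 · x2 · x1
The second composite normalizes to x3 · x2 · x1
Both agree, so they are equal.

equal; both compose to x3 · x2 · x1


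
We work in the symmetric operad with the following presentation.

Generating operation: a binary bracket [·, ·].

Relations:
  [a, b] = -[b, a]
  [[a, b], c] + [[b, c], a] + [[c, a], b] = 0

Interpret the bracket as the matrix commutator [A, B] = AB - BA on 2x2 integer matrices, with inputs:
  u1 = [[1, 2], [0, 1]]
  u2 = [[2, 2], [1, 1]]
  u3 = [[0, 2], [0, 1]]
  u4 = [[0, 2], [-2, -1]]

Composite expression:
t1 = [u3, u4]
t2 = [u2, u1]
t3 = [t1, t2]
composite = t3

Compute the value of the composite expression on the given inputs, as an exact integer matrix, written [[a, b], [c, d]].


[u3, u4] = [[-4, -4], [-2, 4]]
[u2, u1] = [[-2, 2], [0, 2]]
[[u3, u4], [u2, u1]] = [[4, -32], [8, -4]]

[[4, -32], [8, -4]]


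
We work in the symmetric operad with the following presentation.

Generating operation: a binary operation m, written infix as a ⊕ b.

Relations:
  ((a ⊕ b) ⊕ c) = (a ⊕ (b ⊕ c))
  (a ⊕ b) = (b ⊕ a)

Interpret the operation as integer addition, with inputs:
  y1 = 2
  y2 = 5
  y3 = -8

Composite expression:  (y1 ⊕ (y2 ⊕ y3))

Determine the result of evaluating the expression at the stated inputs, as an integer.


-1

(y2 ⊕ y3) = -3
(y1 ⊕ (y2 ⊕ y3)) = -1


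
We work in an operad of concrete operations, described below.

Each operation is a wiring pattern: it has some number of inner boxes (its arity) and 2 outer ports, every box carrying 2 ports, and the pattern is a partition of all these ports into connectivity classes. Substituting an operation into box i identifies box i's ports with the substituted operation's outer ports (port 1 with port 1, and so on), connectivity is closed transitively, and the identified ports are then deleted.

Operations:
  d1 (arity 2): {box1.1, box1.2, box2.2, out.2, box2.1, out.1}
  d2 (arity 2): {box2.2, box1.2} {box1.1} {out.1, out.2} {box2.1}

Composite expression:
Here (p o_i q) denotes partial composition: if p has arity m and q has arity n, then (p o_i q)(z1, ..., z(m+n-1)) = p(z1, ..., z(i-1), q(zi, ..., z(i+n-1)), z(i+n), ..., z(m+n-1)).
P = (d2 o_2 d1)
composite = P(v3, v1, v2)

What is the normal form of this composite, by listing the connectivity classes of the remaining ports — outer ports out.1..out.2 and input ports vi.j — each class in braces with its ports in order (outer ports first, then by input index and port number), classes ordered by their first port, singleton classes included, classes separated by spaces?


After gluing at d2, chains via deleted ports link the v-ports.
through d1, on inputs (v1, v2): {out.1, out.2, v1.1, v1.2, v2.1, v2.2} (out.j = stage outer ports)
through d2, on inputs (v3, v1, v2): {out.1, out.2} {v1.1, v1.2, v2.1, v2.2, v3.2} {v3.1} (out.j = stage outer ports)

{out.1, out.2} {v1.1, v1.2, v2.1, v2.2, v3.2} {v3.1}


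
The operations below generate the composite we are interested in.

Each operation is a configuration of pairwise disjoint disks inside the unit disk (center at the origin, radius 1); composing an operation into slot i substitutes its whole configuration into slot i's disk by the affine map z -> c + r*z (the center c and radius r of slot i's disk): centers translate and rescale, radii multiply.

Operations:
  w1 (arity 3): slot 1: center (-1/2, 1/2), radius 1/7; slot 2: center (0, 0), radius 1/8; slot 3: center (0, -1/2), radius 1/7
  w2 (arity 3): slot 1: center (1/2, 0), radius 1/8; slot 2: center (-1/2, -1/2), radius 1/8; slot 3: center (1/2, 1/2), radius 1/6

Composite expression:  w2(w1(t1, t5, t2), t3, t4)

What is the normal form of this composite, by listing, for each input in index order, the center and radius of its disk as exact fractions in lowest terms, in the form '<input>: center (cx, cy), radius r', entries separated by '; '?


t1: center (7/16, 1/16), radius 1/56; t2: center (1/2, -1/16), radius 1/56; t3: center (-1/2, -1/2), radius 1/8; t4: center (1/2, 1/2), radius 1/6; t5: center (1/2, 0), radius 1/64

Each t-disk chains the slot maps above it in w2; radii multiply.
t1: after 2 affine steps, its disk has center (7/16, 1/16), radius 1/56
t5: after 2 affine steps, its disk has center (1/2, 0), radius 1/64
t2: after 2 affine steps, its disk has center (1/2, -1/16), radius 1/56
t3: after 1 affine step, its disk has center (-1/2, -1/2), radius 1/8
t4: after 1 affine step, its disk has center (1/2, 1/2), radius 1/6


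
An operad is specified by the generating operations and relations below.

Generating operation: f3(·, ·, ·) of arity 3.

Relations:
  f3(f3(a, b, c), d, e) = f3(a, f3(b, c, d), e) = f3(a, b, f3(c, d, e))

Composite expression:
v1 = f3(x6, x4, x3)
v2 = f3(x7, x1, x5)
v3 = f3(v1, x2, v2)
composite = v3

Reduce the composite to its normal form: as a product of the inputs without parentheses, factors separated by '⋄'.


x6 ⋄ x4 ⋄ x3 ⋄ x2 ⋄ x7 ⋄ x1 ⋄ x5

All parenthesizations of f3 agree; list the x-inputs left to right.
f3(x6, x4, x3) flattens to x6 ⋄ x4 ⋄ x3
f3(x7, x1, x5) flattens to x7 ⋄ x1 ⋄ x5
f3(f3(x6, x4, x3), x2, f3(x7, x1, x5)) flattens to x6 ⋄ x4 ⋄ x3 ⋄ x2 ⋄ x7 ⋄ x1 ⋄ x5


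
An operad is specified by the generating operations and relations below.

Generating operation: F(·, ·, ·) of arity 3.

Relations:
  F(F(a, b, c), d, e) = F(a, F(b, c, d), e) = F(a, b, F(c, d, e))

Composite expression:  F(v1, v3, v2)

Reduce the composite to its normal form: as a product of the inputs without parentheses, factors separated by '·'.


v1 · v3 · v2

Every regrouping of F is equal, so read the v-inputs in written order.
F(v1, v3, v2) collapses to v1 · v3 · v2


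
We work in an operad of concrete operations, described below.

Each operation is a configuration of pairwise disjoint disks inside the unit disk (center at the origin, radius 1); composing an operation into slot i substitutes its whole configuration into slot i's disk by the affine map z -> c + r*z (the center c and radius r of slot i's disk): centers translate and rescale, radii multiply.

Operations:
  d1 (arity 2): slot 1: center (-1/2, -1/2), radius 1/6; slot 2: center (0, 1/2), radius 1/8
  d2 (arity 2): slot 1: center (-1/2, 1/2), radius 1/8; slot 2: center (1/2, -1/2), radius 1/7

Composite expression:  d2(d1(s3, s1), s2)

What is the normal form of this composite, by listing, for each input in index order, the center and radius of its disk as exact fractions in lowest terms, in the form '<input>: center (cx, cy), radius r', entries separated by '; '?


s1: center (-1/2, 9/16), radius 1/64; s2: center (1/2, -1/2), radius 1/7; s3: center (-9/16, 7/16), radius 1/48

Follow each s-input down from d2: c' goes to c + r*c', radius to r*r'.
input s3: composing its 2 substitution steps yields center (-9/16, 7/16), radius 1/48
input s1: composing its 2 substitution steps yields center (-1/2, 9/16), radius 1/64
input s2: composing its 1 substitution step yields center (1/2, -1/2), radius 1/7


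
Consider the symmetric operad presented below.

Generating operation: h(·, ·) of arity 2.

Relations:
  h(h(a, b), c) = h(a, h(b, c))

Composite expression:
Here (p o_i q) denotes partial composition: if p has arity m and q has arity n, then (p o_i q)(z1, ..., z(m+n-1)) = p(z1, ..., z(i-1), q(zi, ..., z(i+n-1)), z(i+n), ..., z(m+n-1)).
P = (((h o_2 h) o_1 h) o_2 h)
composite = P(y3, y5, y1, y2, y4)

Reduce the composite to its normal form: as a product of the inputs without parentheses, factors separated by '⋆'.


y3 ⋆ y5 ⋆ y1 ⋆ y2 ⋆ y4

All parenthesizations of h agree; list the y-inputs left to right.
h(y5, y1) spells out as y5 ⋆ y1
h(y3, h(y5, y1)) spells out as y3 ⋆ y5 ⋆ y1
h(y2, y4) spells out as y2 ⋆ y4
h(h(y3, h(y5, y1)), h(y2, y4)) spells out as y3 ⋆ y5 ⋆ y1 ⋆ y2 ⋆ y4


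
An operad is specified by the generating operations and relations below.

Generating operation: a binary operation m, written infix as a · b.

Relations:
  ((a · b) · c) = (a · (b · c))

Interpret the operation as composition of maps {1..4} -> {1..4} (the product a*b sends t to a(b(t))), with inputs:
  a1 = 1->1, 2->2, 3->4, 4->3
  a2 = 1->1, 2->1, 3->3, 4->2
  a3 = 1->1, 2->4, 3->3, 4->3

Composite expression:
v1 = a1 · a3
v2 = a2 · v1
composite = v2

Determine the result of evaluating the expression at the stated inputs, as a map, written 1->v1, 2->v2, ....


1->1, 2->3, 3->2, 4->2

(a1 · a3) = 1->1, 2->3, 3->4, 4->4
(a2 · (a1 · a3)) = 1->1, 2->3, 3->2, 4->2


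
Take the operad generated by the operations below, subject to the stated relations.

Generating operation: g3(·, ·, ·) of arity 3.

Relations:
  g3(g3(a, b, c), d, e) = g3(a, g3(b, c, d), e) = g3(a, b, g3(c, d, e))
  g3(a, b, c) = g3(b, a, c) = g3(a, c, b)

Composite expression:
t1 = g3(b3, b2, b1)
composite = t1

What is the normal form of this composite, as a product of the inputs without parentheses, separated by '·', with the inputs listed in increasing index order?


b1 · b2 · b3

Shape and order are irrelevant to g3; the b-input set decides.
g3(b3, b2, b1) collapses to b3 · b2 · b1
reordering the factors by index: b1 · b2 · b3


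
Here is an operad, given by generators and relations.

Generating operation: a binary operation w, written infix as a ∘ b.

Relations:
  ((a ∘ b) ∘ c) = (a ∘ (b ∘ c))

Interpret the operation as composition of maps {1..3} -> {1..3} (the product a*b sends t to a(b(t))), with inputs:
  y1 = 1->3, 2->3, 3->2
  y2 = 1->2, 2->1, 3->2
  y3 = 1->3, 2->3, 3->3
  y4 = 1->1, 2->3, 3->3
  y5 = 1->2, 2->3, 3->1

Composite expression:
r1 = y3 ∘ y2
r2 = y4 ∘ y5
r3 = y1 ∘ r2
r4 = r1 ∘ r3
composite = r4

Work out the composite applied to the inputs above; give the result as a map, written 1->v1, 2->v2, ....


(y3 ∘ y2) = 1->3, 2->3, 3->3
(y4 ∘ y5) = 1->3, 2->3, 3->1
(y1 ∘ (y4 ∘ y5)) = 1->2, 2->2, 3->3
((y3 ∘ y2) ∘ (y1 ∘ (y4 ∘ y5))) = 1->3, 2->3, 3->3

1->3, 2->3, 3->3


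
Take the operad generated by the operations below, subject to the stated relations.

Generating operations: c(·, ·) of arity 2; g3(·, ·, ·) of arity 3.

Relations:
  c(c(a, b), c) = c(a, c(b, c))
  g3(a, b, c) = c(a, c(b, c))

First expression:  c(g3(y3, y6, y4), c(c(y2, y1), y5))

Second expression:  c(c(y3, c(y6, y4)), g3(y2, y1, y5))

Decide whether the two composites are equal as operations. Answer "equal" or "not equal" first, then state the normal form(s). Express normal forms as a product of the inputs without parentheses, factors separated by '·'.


equal; the common form is y3 · y6 · y4 · y2 · y1 · y5

In normal form, the first expression is y3 · y6 · y4 · y2 · y1 · y5
In normal form, the second expression is y3 · y6 · y4 · y2 · y1 · y5
The forms coincide; equal.


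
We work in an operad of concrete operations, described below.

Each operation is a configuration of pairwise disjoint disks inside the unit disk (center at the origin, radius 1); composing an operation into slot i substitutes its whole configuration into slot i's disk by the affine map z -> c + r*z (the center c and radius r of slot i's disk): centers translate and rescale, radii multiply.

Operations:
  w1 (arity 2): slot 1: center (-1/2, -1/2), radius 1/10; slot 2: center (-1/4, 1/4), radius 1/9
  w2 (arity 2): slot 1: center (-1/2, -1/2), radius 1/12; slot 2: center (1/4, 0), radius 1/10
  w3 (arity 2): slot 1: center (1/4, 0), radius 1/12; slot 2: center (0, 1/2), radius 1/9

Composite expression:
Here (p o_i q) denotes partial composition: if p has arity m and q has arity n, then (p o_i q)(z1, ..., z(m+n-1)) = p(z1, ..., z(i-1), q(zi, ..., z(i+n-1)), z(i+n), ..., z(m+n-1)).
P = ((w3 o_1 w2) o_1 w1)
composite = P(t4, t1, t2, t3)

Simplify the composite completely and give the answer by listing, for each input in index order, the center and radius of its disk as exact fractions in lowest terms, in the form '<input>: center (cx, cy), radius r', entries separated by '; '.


t1: center (119/576, -23/576), radius 1/1296; t2: center (13/48, 0), radius 1/120; t3: center (0, 1/2), radius 1/9; t4: center (59/288, -13/288), radius 1/1440

Affine substitution under w3: radii multiply and t-centers shift.
for t4, the 3-step affine chain lands on center (59/288, -13/288), radius 1/1440
for t1, the 3-step affine chain lands on center (119/576, -23/576), radius 1/1296
for t2, the 2-step affine chain lands on center (13/48, 0), radius 1/120
for t3, the 1-step affine chain lands on center (0, 1/2), radius 1/9


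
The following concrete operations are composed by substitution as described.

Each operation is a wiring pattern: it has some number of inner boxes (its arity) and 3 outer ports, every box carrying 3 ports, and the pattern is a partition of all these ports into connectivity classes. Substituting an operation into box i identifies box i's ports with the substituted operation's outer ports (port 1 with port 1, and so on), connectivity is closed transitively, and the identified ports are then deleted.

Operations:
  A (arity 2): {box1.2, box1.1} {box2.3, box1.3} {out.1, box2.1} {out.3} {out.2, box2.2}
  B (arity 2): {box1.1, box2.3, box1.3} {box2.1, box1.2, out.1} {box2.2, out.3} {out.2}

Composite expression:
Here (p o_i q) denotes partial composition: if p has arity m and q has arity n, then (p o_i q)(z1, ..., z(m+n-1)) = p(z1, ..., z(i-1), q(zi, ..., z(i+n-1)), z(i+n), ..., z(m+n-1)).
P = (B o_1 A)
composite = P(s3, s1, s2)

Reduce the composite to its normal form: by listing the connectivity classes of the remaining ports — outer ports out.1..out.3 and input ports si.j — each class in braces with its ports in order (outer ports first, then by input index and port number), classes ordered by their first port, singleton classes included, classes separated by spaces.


Two ports join when wires chain via B-identified ports.
through A, on inputs (s3, s1): {out.1, s1.1} {out.2, s1.2} {out.3} {s1.3, s3.3} {s3.1, s3.2} (out.j = stage outer ports)
through B, on inputs (s3, s1, s2): {out.1, s1.2, s2.1} {out.2} {out.3, s2.2} {s1.1, s2.3} {s1.3, s3.3} {s3.1, s3.2} (out.j = stage outer ports)

{out.1, s1.2, s2.1} {out.2} {out.3, s2.2} {s1.1, s2.3} {s1.3, s3.3} {s3.1, s3.2}
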